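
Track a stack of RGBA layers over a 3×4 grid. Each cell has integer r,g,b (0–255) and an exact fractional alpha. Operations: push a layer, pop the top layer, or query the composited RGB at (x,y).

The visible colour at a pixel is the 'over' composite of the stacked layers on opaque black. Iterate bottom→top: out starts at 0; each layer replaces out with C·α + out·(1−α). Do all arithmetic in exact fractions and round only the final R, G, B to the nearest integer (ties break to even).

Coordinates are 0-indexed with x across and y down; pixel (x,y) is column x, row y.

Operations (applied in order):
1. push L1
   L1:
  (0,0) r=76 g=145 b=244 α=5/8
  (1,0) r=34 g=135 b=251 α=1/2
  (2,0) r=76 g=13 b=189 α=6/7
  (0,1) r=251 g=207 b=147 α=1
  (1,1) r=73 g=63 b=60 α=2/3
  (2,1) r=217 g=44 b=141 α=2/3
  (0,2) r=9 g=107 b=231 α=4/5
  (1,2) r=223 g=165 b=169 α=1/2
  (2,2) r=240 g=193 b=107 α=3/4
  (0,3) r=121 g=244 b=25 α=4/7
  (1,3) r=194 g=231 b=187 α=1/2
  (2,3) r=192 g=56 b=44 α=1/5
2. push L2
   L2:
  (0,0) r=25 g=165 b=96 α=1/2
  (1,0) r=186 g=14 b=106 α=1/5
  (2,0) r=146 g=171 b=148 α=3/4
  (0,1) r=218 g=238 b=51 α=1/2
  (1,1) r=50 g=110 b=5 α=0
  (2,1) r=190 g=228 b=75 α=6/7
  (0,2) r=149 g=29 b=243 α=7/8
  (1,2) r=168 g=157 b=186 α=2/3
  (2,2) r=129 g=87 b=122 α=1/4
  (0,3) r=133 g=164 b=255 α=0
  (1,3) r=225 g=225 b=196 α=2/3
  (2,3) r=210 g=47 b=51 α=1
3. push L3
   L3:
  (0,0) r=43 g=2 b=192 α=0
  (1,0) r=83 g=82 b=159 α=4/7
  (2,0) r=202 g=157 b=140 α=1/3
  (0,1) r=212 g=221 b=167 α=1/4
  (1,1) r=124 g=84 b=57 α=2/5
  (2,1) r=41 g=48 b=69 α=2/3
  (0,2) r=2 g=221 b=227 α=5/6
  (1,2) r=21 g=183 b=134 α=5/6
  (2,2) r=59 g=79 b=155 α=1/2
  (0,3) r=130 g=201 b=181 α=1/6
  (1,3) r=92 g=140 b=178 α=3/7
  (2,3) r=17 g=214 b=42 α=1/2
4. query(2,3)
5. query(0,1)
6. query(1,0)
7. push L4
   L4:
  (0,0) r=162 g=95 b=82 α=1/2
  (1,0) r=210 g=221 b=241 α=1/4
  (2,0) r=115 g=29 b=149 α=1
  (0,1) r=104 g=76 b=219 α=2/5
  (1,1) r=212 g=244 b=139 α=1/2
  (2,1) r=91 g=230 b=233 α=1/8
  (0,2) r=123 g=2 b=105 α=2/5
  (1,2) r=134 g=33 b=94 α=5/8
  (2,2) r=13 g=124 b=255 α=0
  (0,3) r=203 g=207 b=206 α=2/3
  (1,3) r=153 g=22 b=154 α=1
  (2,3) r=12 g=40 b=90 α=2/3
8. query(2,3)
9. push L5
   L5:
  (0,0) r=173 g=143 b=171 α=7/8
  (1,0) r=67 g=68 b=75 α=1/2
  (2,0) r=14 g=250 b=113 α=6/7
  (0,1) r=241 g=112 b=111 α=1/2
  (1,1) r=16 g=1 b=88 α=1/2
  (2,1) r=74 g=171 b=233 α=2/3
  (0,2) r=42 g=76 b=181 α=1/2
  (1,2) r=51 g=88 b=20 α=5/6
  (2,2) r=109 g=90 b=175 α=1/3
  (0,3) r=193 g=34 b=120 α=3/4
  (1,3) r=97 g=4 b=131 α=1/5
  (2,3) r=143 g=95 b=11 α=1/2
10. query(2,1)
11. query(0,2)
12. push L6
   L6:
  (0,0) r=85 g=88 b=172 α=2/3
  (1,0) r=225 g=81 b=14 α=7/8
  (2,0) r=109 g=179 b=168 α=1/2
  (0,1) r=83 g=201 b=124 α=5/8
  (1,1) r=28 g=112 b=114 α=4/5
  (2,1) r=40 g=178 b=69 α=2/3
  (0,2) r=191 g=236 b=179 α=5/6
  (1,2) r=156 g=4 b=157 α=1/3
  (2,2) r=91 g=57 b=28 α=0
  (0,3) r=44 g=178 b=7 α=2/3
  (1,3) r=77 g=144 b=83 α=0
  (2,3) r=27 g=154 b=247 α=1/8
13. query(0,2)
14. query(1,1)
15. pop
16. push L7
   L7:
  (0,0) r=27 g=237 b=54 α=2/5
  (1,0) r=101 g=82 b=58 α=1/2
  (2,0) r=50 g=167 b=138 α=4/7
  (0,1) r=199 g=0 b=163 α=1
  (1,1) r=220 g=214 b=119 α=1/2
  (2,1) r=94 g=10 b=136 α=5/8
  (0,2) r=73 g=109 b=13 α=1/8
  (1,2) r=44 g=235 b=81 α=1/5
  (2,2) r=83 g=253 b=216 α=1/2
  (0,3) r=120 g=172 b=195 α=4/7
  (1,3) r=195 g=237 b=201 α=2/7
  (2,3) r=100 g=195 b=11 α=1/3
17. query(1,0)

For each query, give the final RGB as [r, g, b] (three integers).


query (2,3) [L1,L2,L3] — begin 0,0,0
after L1 α=1/5: [192/5, 56/5, 44/5]
after L2 α=1: [210, 47, 51]
after L3 α=1/2: [227/2, 261/2, 93/2]
→ [114, 130, 46]

at x=0,y=1 over L1,L2,L3:
+L1 (α=1) → [251, 207, 147]
+L2 (α=1/2) → [469/2, 445/2, 99]
+L3 (α=1/4) → [1831/8, 1777/8, 116]
rounded: [229, 222, 116]

at x=1,y=0 over L1,L2,L3:
after L1 α=1/2: [17, 135/2, 251/2]
after L2 α=1/5: [254/5, 284/5, 608/5]
after L3 α=4/7: [346/5, 356/5, 5004/35]
→ [69, 71, 143]

at x=2,y=3 over L1,L2,L3,L4:
L1 α=1/5: [192/5, 56/5, 44/5]
L2 α=1: [210, 47, 51]
L3 α=1/2: [227/2, 261/2, 93/2]
L4 α=2/3: [275/6, 421/6, 151/2]
→ [46, 70, 76]

(2,1) stack=L1,L2,L3,L4,L5; from [0,0,0]:
L1 α=2/3: [434/3, 88/3, 94]
L2 α=6/7: [3854/21, 4192/21, 544/7]
L3 α=2/3: [5576/63, 6208/63, 1510/21]
L4 α=1/8: [6395/72, 4139/36, 2209/24]
L5 α=2/3: [17051/216, 16451/108, 13393/72]
= [79, 152, 186]

(0,2) stack=L1,L2,L3,L4,L5; from [0,0,0]:
L1 α=4/5: [36/5, 428/5, 924/5]
L2 α=7/8: [5251/40, 1443/40, 9429/40]
L3 α=5/6: [5651/240, 45643/240, 54829/240]
L4 α=2/5: [25331/400, 45963/400, 71629/400]
L5 α=1/2: [42131/800, 76363/800, 144029/800]
= [53, 95, 180]

at x=0,y=2 over L1,L2,L3,L4,L5,L6:
+L1 (α=4/5) → [36/5, 428/5, 924/5]
+L2 (α=7/8) → [5251/40, 1443/40, 9429/40]
+L3 (α=5/6) → [5651/240, 45643/240, 54829/240]
+L4 (α=2/5) → [25331/400, 45963/400, 71629/400]
+L5 (α=1/2) → [42131/800, 76363/800, 144029/800]
+L6 (α=5/6) → [806131/4800, 340121/1600, 860029/4800]
→ [168, 213, 179]

at x=1,y=1 over L1,L2,L3,L4,L5,L6:
L1 α=2/3: [146/3, 42, 40]
L2 α=0: [146/3, 42, 40]
L3 α=2/5: [394/5, 294/5, 234/5]
L4 α=1/2: [727/5, 757/5, 929/10]
L5 α=1/2: [807/10, 381/5, 1809/20]
L6 α=4/5: [1927/50, 2621/25, 10929/100]
= [39, 105, 109]

at x=1,y=0 over L1,L2,L3,L4,L5,L7:
L1 α=1/2: [17, 135/2, 251/2]
L2 α=1/5: [254/5, 284/5, 608/5]
L3 α=4/7: [346/5, 356/5, 5004/35]
L4 α=1/4: [522/5, 2173/20, 23447/140]
L5 α=1/2: [857/10, 3533/40, 33947/280]
L7 α=1/2: [1867/20, 6813/80, 50187/560]
→ [93, 85, 90]


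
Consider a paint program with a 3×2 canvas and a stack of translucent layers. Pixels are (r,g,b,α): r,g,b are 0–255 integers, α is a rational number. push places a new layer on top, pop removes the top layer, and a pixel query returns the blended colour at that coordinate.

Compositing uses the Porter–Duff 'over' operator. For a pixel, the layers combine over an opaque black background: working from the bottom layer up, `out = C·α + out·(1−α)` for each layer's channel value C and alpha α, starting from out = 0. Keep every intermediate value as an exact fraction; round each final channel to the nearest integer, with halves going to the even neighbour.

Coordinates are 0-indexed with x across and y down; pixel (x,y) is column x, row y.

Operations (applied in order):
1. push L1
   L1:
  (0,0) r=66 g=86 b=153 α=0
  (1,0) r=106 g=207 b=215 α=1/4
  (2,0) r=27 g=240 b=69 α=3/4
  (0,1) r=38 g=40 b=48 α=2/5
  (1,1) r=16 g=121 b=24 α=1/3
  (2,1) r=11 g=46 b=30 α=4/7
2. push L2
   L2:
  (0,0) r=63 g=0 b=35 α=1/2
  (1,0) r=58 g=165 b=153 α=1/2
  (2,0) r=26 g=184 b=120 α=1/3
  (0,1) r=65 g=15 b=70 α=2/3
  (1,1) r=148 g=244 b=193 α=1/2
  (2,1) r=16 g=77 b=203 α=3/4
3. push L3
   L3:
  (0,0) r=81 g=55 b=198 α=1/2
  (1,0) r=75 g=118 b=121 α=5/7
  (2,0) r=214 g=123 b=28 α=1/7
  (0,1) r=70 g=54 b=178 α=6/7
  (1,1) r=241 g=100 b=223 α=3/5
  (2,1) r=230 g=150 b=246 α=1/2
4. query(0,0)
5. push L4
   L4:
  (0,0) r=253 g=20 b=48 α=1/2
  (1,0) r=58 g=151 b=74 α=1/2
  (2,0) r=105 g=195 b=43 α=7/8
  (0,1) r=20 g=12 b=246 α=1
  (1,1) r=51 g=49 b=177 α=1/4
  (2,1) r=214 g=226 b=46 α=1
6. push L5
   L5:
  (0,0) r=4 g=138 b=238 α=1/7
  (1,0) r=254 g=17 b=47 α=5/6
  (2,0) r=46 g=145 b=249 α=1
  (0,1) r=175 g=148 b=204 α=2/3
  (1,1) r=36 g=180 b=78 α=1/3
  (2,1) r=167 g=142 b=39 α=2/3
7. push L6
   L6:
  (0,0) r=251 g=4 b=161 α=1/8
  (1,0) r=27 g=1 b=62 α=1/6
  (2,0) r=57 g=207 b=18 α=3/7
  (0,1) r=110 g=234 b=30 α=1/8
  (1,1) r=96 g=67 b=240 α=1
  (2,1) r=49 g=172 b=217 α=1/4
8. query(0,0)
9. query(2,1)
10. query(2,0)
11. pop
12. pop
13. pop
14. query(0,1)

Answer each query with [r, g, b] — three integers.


query (0,0) [L1,L2,L3] — begin 0,0,0
+L1 (α=0) → [0, 0, 0]
+L2 (α=1/2) → [63/2, 0, 35/2]
+L3 (α=1/2) → [225/4, 55/2, 431/4]
rounded: [56, 28, 108]

query (0,0) [L1,L2,L3,L4,L5,L6] — begin 0,0,0
after L1 α=0: [0, 0, 0]
after L2 α=1/2: [63/2, 0, 35/2]
after L3 α=1/2: [225/4, 55/2, 431/4]
after L4 α=1/2: [1237/8, 95/4, 623/8]
after L5 α=1/7: [3727/28, 561/14, 403/4]
after L6 α=1/8: [4731/32, 569/16, 3465/32]
rounded: [148, 36, 108]

(2,1) stack=L1,L2,L3,L4,L5,L6; from [0,0,0]:
+L1 (α=4/7) → [44/7, 184/7, 120/7]
+L2 (α=3/4) → [95/7, 1801/28, 4383/28]
+L3 (α=1/2) → [1705/14, 6001/56, 11271/56]
+L4 (α=1) → [214, 226, 46]
+L5 (α=2/3) → [548/3, 170, 124/3]
+L6 (α=1/4) → [597/4, 341/2, 341/4]
= [149, 170, 85]

at x=2,y=0 over L1,L2,L3,L4,L5,L6:
+L1 (α=3/4) → [81/4, 180, 207/4]
+L2 (α=1/3) → [133/6, 544/3, 149/2]
+L3 (α=1/7) → [347/7, 173, 475/7]
+L4 (α=7/8) → [1373/14, 769/4, 1291/28]
+L5 (α=1) → [46, 145, 249]
+L6 (α=3/7) → [355/7, 1201/7, 150]
rounded: [51, 172, 150]

at x=0,y=1 over L1,L2,L3:
after L1 α=2/5: [76/5, 16, 96/5]
after L2 α=2/3: [242/5, 46/3, 796/15]
after L3 α=6/7: [2342/35, 1018/21, 16816/105]
= [67, 48, 160]


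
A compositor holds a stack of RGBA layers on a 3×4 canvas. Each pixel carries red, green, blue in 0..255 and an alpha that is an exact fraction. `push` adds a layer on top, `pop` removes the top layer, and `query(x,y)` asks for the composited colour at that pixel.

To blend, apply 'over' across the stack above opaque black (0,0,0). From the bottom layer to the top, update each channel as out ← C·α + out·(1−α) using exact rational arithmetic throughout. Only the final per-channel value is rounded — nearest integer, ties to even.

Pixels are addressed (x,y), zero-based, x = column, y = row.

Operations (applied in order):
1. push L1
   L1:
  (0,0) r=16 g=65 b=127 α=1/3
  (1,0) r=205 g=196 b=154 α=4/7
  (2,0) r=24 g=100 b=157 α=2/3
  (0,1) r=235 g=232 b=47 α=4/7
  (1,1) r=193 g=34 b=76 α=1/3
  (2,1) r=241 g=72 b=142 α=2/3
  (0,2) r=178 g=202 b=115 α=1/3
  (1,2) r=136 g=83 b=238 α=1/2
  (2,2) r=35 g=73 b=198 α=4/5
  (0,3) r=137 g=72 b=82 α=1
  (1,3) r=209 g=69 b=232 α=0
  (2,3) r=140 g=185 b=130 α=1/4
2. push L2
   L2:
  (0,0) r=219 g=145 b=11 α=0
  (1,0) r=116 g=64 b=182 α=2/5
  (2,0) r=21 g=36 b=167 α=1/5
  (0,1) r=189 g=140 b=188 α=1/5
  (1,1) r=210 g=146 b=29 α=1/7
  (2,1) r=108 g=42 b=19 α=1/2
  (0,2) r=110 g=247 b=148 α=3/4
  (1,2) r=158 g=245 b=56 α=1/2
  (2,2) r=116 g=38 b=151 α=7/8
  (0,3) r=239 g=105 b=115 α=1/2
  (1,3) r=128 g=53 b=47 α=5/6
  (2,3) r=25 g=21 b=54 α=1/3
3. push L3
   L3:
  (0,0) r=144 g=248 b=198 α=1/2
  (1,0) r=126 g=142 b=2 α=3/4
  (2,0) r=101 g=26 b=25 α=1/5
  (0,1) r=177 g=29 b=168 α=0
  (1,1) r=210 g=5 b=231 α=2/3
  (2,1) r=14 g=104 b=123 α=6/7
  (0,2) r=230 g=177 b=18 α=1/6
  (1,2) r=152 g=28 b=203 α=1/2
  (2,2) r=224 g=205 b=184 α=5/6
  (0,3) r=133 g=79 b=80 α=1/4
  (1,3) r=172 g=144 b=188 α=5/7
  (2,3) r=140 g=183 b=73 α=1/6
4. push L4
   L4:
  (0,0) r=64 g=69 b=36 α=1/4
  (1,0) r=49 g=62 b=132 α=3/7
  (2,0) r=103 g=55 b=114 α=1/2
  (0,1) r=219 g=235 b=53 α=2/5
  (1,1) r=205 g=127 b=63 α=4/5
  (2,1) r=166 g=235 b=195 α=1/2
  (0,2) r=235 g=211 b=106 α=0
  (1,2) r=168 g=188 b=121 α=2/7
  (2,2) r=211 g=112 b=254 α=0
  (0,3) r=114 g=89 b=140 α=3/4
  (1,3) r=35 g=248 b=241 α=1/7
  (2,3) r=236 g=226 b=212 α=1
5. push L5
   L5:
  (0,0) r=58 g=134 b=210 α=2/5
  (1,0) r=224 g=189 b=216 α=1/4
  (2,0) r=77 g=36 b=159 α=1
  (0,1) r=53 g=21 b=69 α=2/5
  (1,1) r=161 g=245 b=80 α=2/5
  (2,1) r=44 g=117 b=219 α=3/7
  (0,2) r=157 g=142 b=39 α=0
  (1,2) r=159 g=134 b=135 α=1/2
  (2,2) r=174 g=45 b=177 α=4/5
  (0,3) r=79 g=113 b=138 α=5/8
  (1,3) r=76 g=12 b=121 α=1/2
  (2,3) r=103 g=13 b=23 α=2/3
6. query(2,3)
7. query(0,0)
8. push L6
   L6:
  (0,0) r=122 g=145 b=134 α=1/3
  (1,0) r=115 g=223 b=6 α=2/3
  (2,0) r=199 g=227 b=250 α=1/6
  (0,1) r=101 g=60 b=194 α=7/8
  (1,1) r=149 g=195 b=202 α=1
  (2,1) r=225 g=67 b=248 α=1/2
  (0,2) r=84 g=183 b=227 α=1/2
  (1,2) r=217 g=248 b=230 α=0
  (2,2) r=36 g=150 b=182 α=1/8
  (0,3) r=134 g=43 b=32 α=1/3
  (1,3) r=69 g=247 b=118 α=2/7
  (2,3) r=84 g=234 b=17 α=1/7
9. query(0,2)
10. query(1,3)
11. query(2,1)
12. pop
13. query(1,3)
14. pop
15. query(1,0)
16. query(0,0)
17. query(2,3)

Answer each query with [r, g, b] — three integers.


at x=2,y=3 over L1,L2,L3,L4,L5:
L1 α=1/4: [35, 185/4, 65/2]
L2 α=1/3: [95/3, 227/6, 119/3]
L3 α=1/6: [895/18, 2233/36, 407/9]
L4 α=1: [236, 226, 212]
L5 α=2/3: [442/3, 84, 86]
rounded: [147, 84, 86]

at x=0,y=0 over L1,L2,L3,L4,L5:
+L1 (α=1/3) → [16/3, 65/3, 127/3]
+L2 (α=0) → [16/3, 65/3, 127/3]
+L3 (α=1/2) → [224/3, 809/6, 721/6]
+L4 (α=1/4) → [72, 947/8, 793/8]
+L5 (α=2/5) → [332/5, 997/8, 5739/40]
rounded: [66, 125, 143]

query (0,2) [L1,L2,L3,L4,L5,L6] — begin 0,0,0
after L1 α=1/3: [178/3, 202/3, 115/3]
after L2 α=3/4: [292/3, 2425/12, 1447/12]
after L3 α=1/6: [1075/9, 14249/72, 7451/72]
after L4 α=0: [1075/9, 14249/72, 7451/72]
after L5 α=0: [1075/9, 14249/72, 7451/72]
after L6 α=1/2: [1831/18, 27425/144, 23795/144]
rounded: [102, 190, 165]

at x=1,y=3 over L1,L2,L3,L4,L5,L6:
after L1 α=0: [0, 0, 0]
after L2 α=5/6: [320/3, 265/6, 235/6]
after L3 α=5/7: [460/3, 2425/21, 3055/21]
after L4 α=1/7: [955/7, 6586/49, 7797/49]
after L5 α=1/2: [1487/14, 3587/49, 6863/49]
after L6 α=2/7: [9367/98, 42141/343, 45879/343]
→ [96, 123, 134]

at x=2,y=1 over L1,L2,L3,L4,L5,L6:
L1 α=2/3: [482/3, 48, 284/3]
L2 α=1/2: [403/3, 45, 341/6]
L3 α=6/7: [655/21, 669/7, 4769/42]
L4 α=1/2: [4141/42, 1157/7, 12959/84]
L5 α=3/7: [11054/147, 7085/49, 26756/147]
L6 α=1/2: [44129/294, 5184/49, 31606/147]
rounded: [150, 106, 215]

at x=1,y=3 over L1,L2,L3,L4,L5:
after L1 α=0: [0, 0, 0]
after L2 α=5/6: [320/3, 265/6, 235/6]
after L3 α=5/7: [460/3, 2425/21, 3055/21]
after L4 α=1/7: [955/7, 6586/49, 7797/49]
after L5 α=1/2: [1487/14, 3587/49, 6863/49]
= [106, 73, 140]

at x=1,y=0 over L1,L2,L3,L4:
after L1 α=4/7: [820/7, 112, 88]
after L2 α=2/5: [4084/35, 464/5, 628/5]
after L3 α=3/4: [8657/70, 1297/10, 329/10]
after L4 α=3/7: [22459/245, 3524/35, 2638/35]
rounded: [92, 101, 75]

query (0,0) [L1,L2,L3,L4] — begin 0,0,0
+L1 (α=1/3) → [16/3, 65/3, 127/3]
+L2 (α=0) → [16/3, 65/3, 127/3]
+L3 (α=1/2) → [224/3, 809/6, 721/6]
+L4 (α=1/4) → [72, 947/8, 793/8]
→ [72, 118, 99]

(2,3) stack=L1,L2,L3,L4; from [0,0,0]:
+L1 (α=1/4) → [35, 185/4, 65/2]
+L2 (α=1/3) → [95/3, 227/6, 119/3]
+L3 (α=1/6) → [895/18, 2233/36, 407/9]
+L4 (α=1) → [236, 226, 212]
→ [236, 226, 212]


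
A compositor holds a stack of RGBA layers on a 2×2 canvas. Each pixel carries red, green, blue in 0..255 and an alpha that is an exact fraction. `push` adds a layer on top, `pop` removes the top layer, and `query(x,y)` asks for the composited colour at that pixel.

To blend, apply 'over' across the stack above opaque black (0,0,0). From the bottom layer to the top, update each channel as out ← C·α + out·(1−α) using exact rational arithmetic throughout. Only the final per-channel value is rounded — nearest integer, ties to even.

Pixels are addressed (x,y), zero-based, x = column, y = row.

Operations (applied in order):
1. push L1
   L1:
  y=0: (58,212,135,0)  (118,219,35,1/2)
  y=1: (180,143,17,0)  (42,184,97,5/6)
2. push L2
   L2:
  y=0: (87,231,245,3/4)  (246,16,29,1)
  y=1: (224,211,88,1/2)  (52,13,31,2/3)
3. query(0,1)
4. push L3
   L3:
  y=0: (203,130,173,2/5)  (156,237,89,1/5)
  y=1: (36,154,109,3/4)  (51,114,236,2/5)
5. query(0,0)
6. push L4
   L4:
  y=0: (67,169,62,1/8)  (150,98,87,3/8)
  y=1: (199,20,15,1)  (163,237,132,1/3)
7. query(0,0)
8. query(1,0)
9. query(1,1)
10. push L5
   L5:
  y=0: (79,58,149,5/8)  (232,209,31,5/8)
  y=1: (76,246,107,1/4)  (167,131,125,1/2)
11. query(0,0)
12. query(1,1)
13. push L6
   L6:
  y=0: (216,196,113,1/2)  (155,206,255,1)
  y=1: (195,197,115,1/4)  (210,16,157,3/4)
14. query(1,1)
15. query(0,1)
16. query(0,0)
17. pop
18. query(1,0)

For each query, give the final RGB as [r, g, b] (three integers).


at x=0,y=1 over L1,L2:
+L1 (α=0) → [0, 0, 0]
+L2 (α=1/2) → [112, 211/2, 44]
= [112, 106, 44]

(0,0) stack=L1,L2,L3; from [0,0,0]:
+L1 (α=0) → [0, 0, 0]
+L2 (α=3/4) → [261/4, 693/4, 735/4]
+L3 (α=2/5) → [2407/20, 3119/20, 3589/20]
rounded: [120, 156, 179]

(0,0) stack=L1,L2,L3,L4; from [0,0,0]:
+L1 (α=0) → [0, 0, 0]
+L2 (α=3/4) → [261/4, 693/4, 735/4]
+L3 (α=2/5) → [2407/20, 3119/20, 3589/20]
+L4 (α=1/8) → [18189/160, 25213/160, 26363/160]
rounded: [114, 158, 165]

(1,0) stack=L1,L2,L3,L4; from [0,0,0]:
+L1 (α=1/2) → [59, 219/2, 35/2]
+L2 (α=1) → [246, 16, 29]
+L3 (α=1/5) → [228, 301/5, 41]
+L4 (α=3/8) → [795/4, 595/8, 233/4]
= [199, 74, 58]

(1,1) stack=L1,L2,L3,L4; from [0,0,0]:
L1 α=5/6: [35, 460/3, 485/6]
L2 α=2/3: [139/3, 538/9, 857/18]
L3 α=2/5: [241/5, 1222/15, 3689/30]
L4 α=1/3: [1297/15, 5999/45, 5669/45]
= [86, 133, 126]

(0,0) stack=L1,L2,L3,L4,L5; from [0,0,0]:
L1 α=0: [0, 0, 0]
L2 α=3/4: [261/4, 693/4, 735/4]
L3 α=2/5: [2407/20, 3119/20, 3589/20]
L4 α=1/8: [18189/160, 25213/160, 26363/160]
L5 α=5/8: [117767/1280, 122039/1280, 198289/1280]
rounded: [92, 95, 155]

(1,1) stack=L1,L2,L3,L4,L5; from [0,0,0]:
L1 α=5/6: [35, 460/3, 485/6]
L2 α=2/3: [139/3, 538/9, 857/18]
L3 α=2/5: [241/5, 1222/15, 3689/30]
L4 α=1/3: [1297/15, 5999/45, 5669/45]
L5 α=1/2: [1901/15, 5947/45, 5647/45]
rounded: [127, 132, 125]

at x=1,y=1 over L1,L2,L3,L4,L5,L6:
L1 α=5/6: [35, 460/3, 485/6]
L2 α=2/3: [139/3, 538/9, 857/18]
L3 α=2/5: [241/5, 1222/15, 3689/30]
L4 α=1/3: [1297/15, 5999/45, 5669/45]
L5 α=1/2: [1901/15, 5947/45, 5647/45]
L6 α=3/4: [11351/60, 8107/180, 13421/90]
= [189, 45, 149]

(0,1) stack=L1,L2,L3,L4,L5,L6; from [0,0,0]:
L1 α=0: [0, 0, 0]
L2 α=1/2: [112, 211/2, 44]
L3 α=3/4: [55, 1135/8, 371/4]
L4 α=1: [199, 20, 15]
L5 α=1/4: [673/4, 153/2, 38]
L6 α=1/4: [2799/16, 853/8, 229/4]
= [175, 107, 57]

query (0,0) [L1,L2,L3,L4,L5,L6] — begin 0,0,0
L1 α=0: [0, 0, 0]
L2 α=3/4: [261/4, 693/4, 735/4]
L3 α=2/5: [2407/20, 3119/20, 3589/20]
L4 α=1/8: [18189/160, 25213/160, 26363/160]
L5 α=5/8: [117767/1280, 122039/1280, 198289/1280]
L6 α=1/2: [394247/2560, 372919/2560, 342929/2560]
= [154, 146, 134]

query (1,0) [L1,L2,L3,L4,L5] — begin 0,0,0
after L1 α=1/2: [59, 219/2, 35/2]
after L2 α=1: [246, 16, 29]
after L3 α=1/5: [228, 301/5, 41]
after L4 α=3/8: [795/4, 595/8, 233/4]
after L5 α=5/8: [7025/32, 10145/64, 1319/32]
= [220, 159, 41]


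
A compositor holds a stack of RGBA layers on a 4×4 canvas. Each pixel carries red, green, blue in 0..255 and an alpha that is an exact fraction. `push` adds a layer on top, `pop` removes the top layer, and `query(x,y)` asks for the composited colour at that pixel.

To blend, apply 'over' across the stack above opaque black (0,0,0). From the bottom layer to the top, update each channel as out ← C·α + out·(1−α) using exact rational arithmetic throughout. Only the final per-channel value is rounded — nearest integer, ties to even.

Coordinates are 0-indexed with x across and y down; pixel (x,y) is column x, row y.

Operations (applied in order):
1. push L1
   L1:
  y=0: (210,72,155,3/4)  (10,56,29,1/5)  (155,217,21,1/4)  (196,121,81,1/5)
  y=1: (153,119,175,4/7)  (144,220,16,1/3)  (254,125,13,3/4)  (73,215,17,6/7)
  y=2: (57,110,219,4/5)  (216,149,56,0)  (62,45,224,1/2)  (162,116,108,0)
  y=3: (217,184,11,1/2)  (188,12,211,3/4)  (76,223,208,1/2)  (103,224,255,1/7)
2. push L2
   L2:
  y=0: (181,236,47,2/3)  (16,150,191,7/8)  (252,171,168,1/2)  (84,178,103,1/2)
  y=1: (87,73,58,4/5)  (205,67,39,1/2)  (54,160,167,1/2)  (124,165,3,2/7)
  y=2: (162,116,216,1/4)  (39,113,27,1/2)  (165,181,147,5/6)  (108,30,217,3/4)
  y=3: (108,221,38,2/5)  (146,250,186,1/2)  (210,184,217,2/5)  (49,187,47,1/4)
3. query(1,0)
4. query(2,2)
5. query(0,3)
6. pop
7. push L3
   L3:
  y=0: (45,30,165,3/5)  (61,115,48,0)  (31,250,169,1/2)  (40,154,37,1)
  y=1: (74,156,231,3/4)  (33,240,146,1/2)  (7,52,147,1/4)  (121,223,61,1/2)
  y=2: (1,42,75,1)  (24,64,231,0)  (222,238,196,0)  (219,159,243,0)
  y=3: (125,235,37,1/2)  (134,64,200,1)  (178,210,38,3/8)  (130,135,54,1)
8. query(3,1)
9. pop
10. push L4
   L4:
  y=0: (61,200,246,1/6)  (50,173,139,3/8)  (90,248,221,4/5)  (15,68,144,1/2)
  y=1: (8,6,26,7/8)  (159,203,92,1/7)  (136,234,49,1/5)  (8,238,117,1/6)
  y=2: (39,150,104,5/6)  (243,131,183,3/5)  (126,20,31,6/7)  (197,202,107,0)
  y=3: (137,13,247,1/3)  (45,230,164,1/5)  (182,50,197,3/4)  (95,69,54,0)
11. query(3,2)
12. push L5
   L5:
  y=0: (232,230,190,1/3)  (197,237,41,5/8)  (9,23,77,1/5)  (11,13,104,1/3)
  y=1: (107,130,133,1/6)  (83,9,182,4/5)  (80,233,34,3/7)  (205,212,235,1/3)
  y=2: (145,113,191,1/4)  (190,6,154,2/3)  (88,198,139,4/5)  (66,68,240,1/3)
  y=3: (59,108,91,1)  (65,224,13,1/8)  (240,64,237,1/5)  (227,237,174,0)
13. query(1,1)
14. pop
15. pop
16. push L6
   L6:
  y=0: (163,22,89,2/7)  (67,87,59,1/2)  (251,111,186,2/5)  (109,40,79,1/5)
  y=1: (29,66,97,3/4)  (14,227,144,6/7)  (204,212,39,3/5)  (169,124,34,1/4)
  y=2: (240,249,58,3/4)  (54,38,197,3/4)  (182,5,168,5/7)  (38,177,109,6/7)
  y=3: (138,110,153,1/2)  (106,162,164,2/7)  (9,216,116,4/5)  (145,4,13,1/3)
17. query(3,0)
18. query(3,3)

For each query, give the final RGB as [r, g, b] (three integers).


(1,0) stack=L1,L2; from [0,0,0]:
+L1 (α=1/5) → [2, 56/5, 29/5]
+L2 (α=7/8) → [57/4, 2653/20, 3357/20]
rounded: [14, 133, 168]

(2,2) stack=L1,L2; from [0,0,0]:
L1 α=1/2: [31, 45/2, 112]
L2 α=5/6: [428/3, 1855/12, 847/6]
rounded: [143, 155, 141]

at x=0,y=3 over L1,L2:
L1 α=1/2: [217/2, 92, 11/2]
L2 α=2/5: [1083/10, 718/5, 37/2]
→ [108, 144, 18]

query (3,1) [L1,L3] — begin 0,0,0
after L1 α=6/7: [438/7, 1290/7, 102/7]
after L3 α=1/2: [1285/14, 2851/14, 529/14]
rounded: [92, 204, 38]

(3,2) stack=L1,L4; from [0,0,0]:
+L1 (α=0) → [0, 0, 0]
+L4 (α=0) → [0, 0, 0]
= [0, 0, 0]

query (1,1) [L1,L4,L5] — begin 0,0,0
+L1 (α=1/3) → [48, 220/3, 16/3]
+L4 (α=1/7) → [447/7, 643/7, 124/7]
+L5 (α=4/5) → [2771/35, 179/7, 1044/7]
= [79, 26, 149]

(3,0) stack=L1,L6; from [0,0,0]:
after L1 α=1/5: [196/5, 121/5, 81/5]
after L6 α=1/5: [1329/25, 684/25, 719/25]
→ [53, 27, 29]

(3,3) stack=L1,L6; from [0,0,0]:
+L1 (α=1/7) → [103/7, 32, 255/7]
+L6 (α=1/3) → [407/7, 68/3, 601/21]
= [58, 23, 29]


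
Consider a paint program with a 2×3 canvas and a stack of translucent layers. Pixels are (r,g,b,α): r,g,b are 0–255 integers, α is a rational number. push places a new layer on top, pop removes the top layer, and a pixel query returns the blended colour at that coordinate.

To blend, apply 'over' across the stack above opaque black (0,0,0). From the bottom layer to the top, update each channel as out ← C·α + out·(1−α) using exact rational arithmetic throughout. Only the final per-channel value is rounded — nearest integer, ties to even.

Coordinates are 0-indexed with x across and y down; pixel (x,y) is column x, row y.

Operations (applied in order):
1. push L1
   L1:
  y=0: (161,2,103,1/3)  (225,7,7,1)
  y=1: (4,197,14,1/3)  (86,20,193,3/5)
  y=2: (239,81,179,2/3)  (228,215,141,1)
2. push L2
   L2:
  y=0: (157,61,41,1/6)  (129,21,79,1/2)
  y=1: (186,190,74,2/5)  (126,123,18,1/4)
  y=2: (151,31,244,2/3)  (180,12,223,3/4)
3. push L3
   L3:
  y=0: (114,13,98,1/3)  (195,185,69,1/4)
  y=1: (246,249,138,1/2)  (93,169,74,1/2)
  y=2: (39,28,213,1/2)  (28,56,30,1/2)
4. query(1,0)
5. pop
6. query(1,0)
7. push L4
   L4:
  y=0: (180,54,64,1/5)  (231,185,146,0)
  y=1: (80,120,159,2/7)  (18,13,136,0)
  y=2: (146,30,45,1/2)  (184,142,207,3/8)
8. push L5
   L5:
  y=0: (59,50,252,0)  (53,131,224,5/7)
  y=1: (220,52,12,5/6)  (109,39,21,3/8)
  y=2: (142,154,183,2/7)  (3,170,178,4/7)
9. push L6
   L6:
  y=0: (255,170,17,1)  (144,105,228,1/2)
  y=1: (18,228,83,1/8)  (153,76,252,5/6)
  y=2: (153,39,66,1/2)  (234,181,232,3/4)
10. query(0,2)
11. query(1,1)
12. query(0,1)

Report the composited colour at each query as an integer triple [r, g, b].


query (1,0) [L1,L2,L3] — begin 0,0,0
+L1 (α=1) → [225, 7, 7]
+L2 (α=1/2) → [177, 14, 43]
+L3 (α=1/4) → [363/2, 227/4, 99/2]
rounded: [182, 57, 50]

query (1,0) [L1,L2] — begin 0,0,0
after L1 α=1: [225, 7, 7]
after L2 α=1/2: [177, 14, 43]
= [177, 14, 43]

query (0,2) [L1,L2,L4,L5,L6] — begin 0,0,0
+L1 (α=2/3) → [478/3, 54, 358/3]
+L2 (α=2/3) → [1384/9, 116/3, 1822/9]
+L4 (α=1/2) → [1349/9, 103/3, 2227/18]
+L5 (α=2/7) → [9301/63, 1439/21, 17723/126]
+L6 (α=1/2) → [9470/63, 1129/21, 26039/252]
rounded: [150, 54, 103]

at x=1,y=1 over L1,L2,L4,L5,L6:
after L1 α=3/5: [258/5, 12, 579/5]
after L2 α=1/4: [351/5, 159/4, 1827/20]
after L4 α=0: [351/5, 159/4, 1827/20]
after L5 α=3/8: [339/4, 1263/32, 2079/32]
after L6 α=5/6: [1133/8, 13423/192, 14133/64]
= [142, 70, 221]

at x=0,y=1 over L1,L2,L4,L5,L6:
+L1 (α=1/3) → [4/3, 197/3, 14/3]
+L2 (α=2/5) → [376/5, 577/5, 162/5]
+L4 (α=2/7) → [536/7, 817/7, 480/7]
+L5 (α=5/6) → [4118/21, 879/14, 150/7]
+L6 (α=1/8) → [1043/6, 1335/16, 233/8]
= [174, 83, 29]


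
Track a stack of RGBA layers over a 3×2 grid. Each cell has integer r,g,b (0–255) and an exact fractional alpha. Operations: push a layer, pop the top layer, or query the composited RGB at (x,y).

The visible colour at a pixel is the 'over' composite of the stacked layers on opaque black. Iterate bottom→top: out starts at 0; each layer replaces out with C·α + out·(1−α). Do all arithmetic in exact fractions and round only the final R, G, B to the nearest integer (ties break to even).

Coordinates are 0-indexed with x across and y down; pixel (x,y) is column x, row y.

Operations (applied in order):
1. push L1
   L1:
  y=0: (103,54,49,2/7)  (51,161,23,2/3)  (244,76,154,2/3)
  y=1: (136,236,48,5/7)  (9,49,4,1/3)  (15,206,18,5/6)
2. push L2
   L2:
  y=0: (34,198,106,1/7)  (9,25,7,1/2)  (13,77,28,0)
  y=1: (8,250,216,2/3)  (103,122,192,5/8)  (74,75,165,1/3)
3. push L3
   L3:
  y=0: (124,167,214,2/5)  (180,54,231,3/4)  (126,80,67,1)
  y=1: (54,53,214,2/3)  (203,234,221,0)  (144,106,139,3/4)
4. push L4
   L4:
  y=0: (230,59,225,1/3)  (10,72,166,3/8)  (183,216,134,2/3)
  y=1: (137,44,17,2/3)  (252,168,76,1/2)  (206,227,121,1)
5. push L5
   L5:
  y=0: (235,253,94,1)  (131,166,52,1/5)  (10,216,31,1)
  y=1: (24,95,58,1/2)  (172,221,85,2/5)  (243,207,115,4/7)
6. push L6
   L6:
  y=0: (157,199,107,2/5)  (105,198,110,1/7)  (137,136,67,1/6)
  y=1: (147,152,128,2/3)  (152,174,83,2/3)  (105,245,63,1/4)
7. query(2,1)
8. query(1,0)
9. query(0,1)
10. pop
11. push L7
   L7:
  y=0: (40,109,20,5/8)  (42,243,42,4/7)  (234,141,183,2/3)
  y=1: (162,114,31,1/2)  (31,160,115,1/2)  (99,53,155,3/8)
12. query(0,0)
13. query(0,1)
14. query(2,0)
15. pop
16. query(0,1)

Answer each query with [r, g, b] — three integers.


query (2,1) [L1,L2,L3,L4,L5,L6] — begin 0,0,0
L1 α=5/6: [25/2, 515/3, 15]
L2 α=1/3: [33, 1255/9, 65]
L3 α=3/4: [465/4, 4117/36, 241/2]
L4 α=1: [206, 227, 121]
L5 α=4/7: [1590/7, 1509/7, 823/7]
L6 α=1/4: [5505/28, 3121/14, 1455/14]
rounded: [197, 223, 104]

query (1,0) [L1,L2,L3,L4,L5,L6] — begin 0,0,0
after L1 α=2/3: [34, 322/3, 46/3]
after L2 α=1/2: [43/2, 397/6, 67/6]
after L3 α=3/4: [1123/8, 1369/24, 4225/24]
after L4 α=3/8: [5855/64, 12029/192, 33077/192]
after L5 α=1/5: [7951/80, 19997/240, 35573/240]
after L6 α=1/7: [28053/280, 27917/280, 39973/280]
rounded: [100, 100, 143]

query (0,1) [L1,L2,L3,L4,L5,L6] — begin 0,0,0
after L1 α=5/7: [680/7, 1180/7, 240/7]
after L2 α=2/3: [264/7, 1560/7, 1088/7]
after L3 α=2/3: [340/7, 2302/21, 4084/21]
after L4 α=2/3: [2258/21, 4150/63, 4798/63]
after L5 α=1/2: [1381/21, 10135/126, 4226/63]
after L6 α=2/3: [7555/63, 48439/378, 20354/189]
= [120, 128, 108]

(0,0) stack=L1,L2,L3,L4,L5,L7; from [0,0,0]:
L1 α=2/7: [206/7, 108/7, 14]
L2 α=1/7: [1474/49, 2034/49, 190/7]
L3 α=2/5: [16574/245, 22468/245, 3566/35]
L4 α=1/3: [89498/735, 19797/245, 15007/105]
L5 α=1: [235, 253, 94]
L7 α=5/8: [905/8, 163, 191/4]
→ [113, 163, 48]

query (0,1) [L1,L2,L3,L4,L5,L7] — begin 0,0,0
+L1 (α=5/7) → [680/7, 1180/7, 240/7]
+L2 (α=2/3) → [264/7, 1560/7, 1088/7]
+L3 (α=2/3) → [340/7, 2302/21, 4084/21]
+L4 (α=2/3) → [2258/21, 4150/63, 4798/63]
+L5 (α=1/2) → [1381/21, 10135/126, 4226/63]
+L7 (α=1/2) → [4783/42, 24499/252, 6179/126]
rounded: [114, 97, 49]

at x=2,y=0 over L1,L2,L3,L4,L5,L7:
+L1 (α=2/3) → [488/3, 152/3, 308/3]
+L2 (α=0) → [488/3, 152/3, 308/3]
+L3 (α=1) → [126, 80, 67]
+L4 (α=2/3) → [164, 512/3, 335/3]
+L5 (α=1) → [10, 216, 31]
+L7 (α=2/3) → [478/3, 166, 397/3]
rounded: [159, 166, 132]

query (0,1) [L1,L2,L3,L4,L5] — begin 0,0,0
+L1 (α=5/7) → [680/7, 1180/7, 240/7]
+L2 (α=2/3) → [264/7, 1560/7, 1088/7]
+L3 (α=2/3) → [340/7, 2302/21, 4084/21]
+L4 (α=2/3) → [2258/21, 4150/63, 4798/63]
+L5 (α=1/2) → [1381/21, 10135/126, 4226/63]
→ [66, 80, 67]


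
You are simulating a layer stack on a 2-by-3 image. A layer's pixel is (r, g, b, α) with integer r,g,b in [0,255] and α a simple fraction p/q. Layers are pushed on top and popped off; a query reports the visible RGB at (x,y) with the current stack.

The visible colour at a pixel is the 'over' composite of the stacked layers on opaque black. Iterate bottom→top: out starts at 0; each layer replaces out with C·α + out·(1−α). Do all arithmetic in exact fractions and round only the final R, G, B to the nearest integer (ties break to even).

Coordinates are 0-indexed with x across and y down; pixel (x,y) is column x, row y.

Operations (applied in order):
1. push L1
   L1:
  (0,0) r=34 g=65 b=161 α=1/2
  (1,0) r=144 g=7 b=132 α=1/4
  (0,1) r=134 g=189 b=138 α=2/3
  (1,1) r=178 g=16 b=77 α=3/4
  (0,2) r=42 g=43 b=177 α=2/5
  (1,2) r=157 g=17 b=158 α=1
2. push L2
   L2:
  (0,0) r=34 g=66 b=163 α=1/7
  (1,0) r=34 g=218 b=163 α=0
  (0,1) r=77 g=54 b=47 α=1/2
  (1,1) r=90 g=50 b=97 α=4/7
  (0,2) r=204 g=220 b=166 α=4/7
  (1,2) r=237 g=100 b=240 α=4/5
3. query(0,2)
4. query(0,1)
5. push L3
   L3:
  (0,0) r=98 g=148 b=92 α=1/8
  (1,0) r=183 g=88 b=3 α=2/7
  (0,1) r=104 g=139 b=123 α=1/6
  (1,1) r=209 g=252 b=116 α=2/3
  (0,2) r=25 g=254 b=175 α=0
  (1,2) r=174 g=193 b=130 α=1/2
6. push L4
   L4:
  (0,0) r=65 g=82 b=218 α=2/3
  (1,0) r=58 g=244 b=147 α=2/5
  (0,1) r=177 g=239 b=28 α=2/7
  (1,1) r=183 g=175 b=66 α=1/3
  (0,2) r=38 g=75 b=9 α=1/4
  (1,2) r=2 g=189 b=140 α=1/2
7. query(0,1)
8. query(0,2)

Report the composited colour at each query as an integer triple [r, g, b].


at x=0,y=2 over L1,L2:
after L1 α=2/5: [84/5, 86/5, 354/5]
after L2 α=4/7: [4332/35, 4658/35, 626/5]
rounded: [124, 133, 125]

(0,1) stack=L1,L2; from [0,0,0]:
L1 α=2/3: [268/3, 126, 92]
L2 α=1/2: [499/6, 90, 139/2]
= [83, 90, 70]

at x=0,y=1 over L1,L2,L3,L4:
+L1 (α=2/3) → [268/3, 126, 92]
+L2 (α=1/2) → [499/6, 90, 139/2]
+L3 (α=1/6) → [3119/36, 589/6, 941/12]
+L4 (α=2/7) → [28339/252, 5813/42, 5377/84]
= [112, 138, 64]

query (0,2) [L1,L2,L3,L4] — begin 0,0,0
after L1 α=2/5: [84/5, 86/5, 354/5]
after L2 α=4/7: [4332/35, 4658/35, 626/5]
after L3 α=0: [4332/35, 4658/35, 626/5]
after L4 α=1/4: [7163/70, 16599/140, 1923/20]
= [102, 119, 96]


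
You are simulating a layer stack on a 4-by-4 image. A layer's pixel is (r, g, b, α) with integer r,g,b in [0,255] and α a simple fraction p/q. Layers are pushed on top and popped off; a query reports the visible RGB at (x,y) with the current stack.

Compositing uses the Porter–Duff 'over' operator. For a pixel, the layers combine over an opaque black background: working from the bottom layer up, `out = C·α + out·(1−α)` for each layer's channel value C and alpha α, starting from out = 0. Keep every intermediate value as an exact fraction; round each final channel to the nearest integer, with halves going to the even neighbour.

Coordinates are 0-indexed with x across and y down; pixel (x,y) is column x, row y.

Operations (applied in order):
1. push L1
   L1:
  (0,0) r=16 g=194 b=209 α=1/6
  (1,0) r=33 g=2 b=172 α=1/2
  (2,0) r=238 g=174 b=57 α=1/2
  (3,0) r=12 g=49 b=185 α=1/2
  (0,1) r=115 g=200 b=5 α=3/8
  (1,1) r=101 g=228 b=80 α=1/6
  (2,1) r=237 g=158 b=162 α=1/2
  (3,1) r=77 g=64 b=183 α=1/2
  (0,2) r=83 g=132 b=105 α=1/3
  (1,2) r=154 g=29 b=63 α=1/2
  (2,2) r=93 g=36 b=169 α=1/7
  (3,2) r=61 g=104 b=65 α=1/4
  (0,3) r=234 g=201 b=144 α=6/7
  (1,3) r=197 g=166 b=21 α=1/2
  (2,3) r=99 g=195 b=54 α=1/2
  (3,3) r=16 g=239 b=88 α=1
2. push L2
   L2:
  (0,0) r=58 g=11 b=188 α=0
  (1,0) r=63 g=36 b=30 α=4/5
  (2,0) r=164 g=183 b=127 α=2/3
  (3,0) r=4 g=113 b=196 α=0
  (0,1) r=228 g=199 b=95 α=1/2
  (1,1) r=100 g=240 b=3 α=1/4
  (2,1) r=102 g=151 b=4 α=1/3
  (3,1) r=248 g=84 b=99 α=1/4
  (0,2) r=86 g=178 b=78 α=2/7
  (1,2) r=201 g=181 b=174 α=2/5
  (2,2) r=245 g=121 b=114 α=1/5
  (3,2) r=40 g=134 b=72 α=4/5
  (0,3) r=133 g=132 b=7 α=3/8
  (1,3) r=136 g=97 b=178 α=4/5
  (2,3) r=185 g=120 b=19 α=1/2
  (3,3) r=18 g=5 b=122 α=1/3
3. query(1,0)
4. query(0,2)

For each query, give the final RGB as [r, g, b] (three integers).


(1,0) stack=L1,L2; from [0,0,0]:
L1 α=1/2: [33/2, 1, 86]
L2 α=4/5: [537/10, 29, 206/5]
→ [54, 29, 41]

at x=0,y=2 over L1,L2:
+L1 (α=1/3) → [83/3, 44, 35]
+L2 (α=2/7) → [133/3, 576/7, 331/7]
rounded: [44, 82, 47]


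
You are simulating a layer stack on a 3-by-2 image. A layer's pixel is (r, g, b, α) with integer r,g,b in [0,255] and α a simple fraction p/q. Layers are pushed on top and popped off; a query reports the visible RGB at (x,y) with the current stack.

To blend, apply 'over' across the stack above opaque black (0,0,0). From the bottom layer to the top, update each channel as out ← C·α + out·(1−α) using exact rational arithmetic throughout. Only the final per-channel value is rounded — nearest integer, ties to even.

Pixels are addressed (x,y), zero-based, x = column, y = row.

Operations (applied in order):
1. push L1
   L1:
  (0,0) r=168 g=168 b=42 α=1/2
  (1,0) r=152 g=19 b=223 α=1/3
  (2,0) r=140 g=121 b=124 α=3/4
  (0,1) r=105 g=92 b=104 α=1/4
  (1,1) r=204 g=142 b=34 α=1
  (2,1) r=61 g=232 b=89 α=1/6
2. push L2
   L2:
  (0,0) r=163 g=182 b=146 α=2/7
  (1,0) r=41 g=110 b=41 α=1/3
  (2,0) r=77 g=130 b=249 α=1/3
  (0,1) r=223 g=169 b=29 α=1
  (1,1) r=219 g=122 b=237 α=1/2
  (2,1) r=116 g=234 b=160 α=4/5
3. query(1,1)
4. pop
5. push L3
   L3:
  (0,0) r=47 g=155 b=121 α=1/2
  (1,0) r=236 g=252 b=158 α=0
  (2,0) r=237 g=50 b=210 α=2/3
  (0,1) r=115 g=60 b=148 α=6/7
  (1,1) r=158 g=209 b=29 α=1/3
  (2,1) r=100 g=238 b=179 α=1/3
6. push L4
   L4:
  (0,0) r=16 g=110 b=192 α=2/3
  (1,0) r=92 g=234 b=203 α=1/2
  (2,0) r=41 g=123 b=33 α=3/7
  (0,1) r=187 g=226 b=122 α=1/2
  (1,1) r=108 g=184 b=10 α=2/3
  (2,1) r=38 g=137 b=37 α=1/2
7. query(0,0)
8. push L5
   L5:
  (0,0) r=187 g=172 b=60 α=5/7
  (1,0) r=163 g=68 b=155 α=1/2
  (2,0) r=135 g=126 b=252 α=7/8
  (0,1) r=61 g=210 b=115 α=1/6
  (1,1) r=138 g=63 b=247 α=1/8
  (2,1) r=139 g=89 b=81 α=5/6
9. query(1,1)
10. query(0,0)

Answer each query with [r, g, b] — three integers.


at x=1,y=1 over L1,L2:
+L1 (α=1) → [204, 142, 34]
+L2 (α=1/2) → [423/2, 132, 271/2]
rounded: [212, 132, 136]

(0,0) stack=L1,L3,L4; from [0,0,0]:
+L1 (α=1/2) → [84, 84, 21]
+L3 (α=1/2) → [131/2, 239/2, 71]
+L4 (α=2/3) → [65/2, 679/6, 455/3]
= [32, 113, 152]

query (1,1) [L1,L3,L4,L5] — begin 0,0,0
L1 α=1: [204, 142, 34]
L3 α=1/3: [566/3, 493/3, 97/3]
L4 α=2/3: [1214/9, 1597/9, 157/9]
L5 α=1/8: [2435/18, 5873/36, 1661/36]
rounded: [135, 163, 46]

at x=0,y=0 over L1,L3,L4,L5:
+L1 (α=1/2) → [84, 84, 21]
+L3 (α=1/2) → [131/2, 239/2, 71]
+L4 (α=2/3) → [65/2, 679/6, 455/3]
+L5 (α=5/7) → [1000/7, 3259/21, 1810/21]
→ [143, 155, 86]


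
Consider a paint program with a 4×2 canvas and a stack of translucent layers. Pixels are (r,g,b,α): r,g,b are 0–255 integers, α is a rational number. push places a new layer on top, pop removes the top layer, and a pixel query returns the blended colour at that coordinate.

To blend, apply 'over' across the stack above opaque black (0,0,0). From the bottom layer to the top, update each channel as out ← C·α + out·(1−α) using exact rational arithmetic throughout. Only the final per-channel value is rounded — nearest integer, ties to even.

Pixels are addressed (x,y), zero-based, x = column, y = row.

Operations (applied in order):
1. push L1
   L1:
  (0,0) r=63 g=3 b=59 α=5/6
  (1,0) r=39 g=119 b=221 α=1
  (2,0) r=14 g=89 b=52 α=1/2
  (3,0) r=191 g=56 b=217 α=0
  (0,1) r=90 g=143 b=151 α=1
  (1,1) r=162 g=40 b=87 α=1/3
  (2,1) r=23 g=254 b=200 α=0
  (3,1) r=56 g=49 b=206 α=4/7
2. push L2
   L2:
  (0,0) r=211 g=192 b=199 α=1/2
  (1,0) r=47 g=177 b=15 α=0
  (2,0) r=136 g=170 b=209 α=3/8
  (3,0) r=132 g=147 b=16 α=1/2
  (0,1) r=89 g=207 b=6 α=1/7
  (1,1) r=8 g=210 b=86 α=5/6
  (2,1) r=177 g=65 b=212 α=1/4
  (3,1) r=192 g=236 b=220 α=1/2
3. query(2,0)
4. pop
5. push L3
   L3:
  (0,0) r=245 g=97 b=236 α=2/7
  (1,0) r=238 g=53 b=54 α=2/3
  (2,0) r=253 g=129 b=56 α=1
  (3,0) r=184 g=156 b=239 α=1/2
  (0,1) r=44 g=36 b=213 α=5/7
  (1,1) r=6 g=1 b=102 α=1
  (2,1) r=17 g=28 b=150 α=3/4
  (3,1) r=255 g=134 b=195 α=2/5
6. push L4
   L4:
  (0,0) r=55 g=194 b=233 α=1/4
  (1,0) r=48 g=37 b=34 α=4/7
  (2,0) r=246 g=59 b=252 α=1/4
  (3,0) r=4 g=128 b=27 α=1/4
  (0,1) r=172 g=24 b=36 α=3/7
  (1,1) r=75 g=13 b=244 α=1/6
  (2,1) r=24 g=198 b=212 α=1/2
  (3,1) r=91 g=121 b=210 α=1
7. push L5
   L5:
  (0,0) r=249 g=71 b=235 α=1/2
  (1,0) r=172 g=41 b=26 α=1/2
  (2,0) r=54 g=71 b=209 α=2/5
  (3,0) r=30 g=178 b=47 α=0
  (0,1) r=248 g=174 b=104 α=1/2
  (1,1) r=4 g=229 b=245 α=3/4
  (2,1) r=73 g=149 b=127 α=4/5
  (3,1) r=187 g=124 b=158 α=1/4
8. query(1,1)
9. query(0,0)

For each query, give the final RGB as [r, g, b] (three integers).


query (2,0) [L1,L2] — begin 0,0,0
+L1 (α=1/2) → [7, 89/2, 26]
+L2 (α=3/8) → [443/8, 1465/16, 757/8]
= [55, 92, 95]

at x=1,y=1 over L1,L3,L4,L5:
L1 α=1/3: [54, 40/3, 29]
L3 α=1: [6, 1, 102]
L4 α=1/6: [35/2, 3, 377/3]
L5 α=3/4: [59/8, 345/2, 1291/6]
= [7, 172, 215]

(0,0) stack=L1,L3,L4,L5; from [0,0,0]:
L1 α=5/6: [105/2, 5/2, 295/6]
L3 α=2/7: [215/2, 59/2, 4307/42]
L4 α=1/4: [755/8, 565/8, 7569/56]
L5 α=1/2: [2747/16, 1133/16, 20729/112]
= [172, 71, 185]


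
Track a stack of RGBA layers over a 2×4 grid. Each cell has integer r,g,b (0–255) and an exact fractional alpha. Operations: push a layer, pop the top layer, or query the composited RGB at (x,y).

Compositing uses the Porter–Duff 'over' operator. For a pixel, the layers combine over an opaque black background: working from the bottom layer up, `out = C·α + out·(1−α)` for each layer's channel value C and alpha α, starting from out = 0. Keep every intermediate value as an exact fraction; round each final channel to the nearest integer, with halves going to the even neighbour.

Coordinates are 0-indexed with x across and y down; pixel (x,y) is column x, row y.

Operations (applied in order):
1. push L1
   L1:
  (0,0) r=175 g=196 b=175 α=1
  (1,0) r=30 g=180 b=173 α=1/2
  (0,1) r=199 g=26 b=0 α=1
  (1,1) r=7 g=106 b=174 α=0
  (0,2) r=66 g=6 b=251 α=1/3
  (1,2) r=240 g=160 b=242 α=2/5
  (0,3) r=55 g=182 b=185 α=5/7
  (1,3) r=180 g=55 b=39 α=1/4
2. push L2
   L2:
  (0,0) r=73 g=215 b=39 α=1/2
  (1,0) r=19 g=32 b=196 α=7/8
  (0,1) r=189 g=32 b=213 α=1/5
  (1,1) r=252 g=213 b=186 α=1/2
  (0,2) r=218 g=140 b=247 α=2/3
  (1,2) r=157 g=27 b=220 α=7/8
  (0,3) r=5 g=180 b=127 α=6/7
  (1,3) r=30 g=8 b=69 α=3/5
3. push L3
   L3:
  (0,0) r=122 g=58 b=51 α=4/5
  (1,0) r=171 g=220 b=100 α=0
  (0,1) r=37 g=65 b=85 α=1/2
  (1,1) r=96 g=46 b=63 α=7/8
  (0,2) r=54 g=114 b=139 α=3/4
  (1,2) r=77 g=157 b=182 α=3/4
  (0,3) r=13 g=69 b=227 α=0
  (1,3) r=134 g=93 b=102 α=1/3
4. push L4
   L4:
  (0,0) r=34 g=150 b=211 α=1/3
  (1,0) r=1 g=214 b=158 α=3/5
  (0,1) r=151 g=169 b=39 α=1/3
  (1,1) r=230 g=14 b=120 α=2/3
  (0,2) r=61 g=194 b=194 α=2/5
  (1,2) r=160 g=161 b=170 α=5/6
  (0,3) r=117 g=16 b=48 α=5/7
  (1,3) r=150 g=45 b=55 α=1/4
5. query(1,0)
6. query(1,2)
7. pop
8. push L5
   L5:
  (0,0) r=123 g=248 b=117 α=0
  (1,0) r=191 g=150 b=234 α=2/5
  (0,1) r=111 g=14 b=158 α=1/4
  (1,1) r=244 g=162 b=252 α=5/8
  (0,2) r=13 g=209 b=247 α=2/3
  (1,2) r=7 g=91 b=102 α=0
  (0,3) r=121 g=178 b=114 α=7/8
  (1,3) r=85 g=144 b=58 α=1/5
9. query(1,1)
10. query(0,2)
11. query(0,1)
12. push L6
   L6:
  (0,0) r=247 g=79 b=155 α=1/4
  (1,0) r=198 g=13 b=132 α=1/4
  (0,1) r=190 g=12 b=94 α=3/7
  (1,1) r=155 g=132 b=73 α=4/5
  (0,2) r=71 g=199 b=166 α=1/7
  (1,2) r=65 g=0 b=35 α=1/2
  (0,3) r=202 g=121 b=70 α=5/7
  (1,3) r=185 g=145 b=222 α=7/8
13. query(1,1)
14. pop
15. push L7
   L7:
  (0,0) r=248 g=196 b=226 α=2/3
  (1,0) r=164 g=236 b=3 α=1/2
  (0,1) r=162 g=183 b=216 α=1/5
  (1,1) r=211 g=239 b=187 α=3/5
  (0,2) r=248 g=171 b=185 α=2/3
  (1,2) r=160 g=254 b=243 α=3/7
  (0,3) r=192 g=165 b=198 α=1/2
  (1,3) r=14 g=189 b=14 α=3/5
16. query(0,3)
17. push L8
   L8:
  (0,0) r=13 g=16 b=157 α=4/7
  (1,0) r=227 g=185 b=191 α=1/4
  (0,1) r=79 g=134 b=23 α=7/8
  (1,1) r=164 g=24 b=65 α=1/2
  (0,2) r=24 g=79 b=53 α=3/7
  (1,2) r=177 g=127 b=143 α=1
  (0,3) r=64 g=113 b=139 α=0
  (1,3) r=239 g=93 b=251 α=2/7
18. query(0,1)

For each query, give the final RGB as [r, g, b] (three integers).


query (1,0) [L1,L2,L3,L4] — begin 0,0,0
L1 α=1/2: [15, 90, 173/2]
L2 α=7/8: [37/2, 157/4, 2917/16]
L3 α=0: [37/2, 157/4, 2917/16]
L4 α=3/5: [8, 1441/10, 6709/40]
= [8, 144, 168]

at x=1,y=2 over L1,L2,L3,L4:
+L1 (α=2/5) → [96, 64, 484/5]
+L2 (α=7/8) → [1195/8, 253/8, 1023/5]
+L3 (α=3/4) → [3043/32, 4021/32, 3753/20]
+L4 (α=5/6) → [28643/192, 9927/64, 20753/120]
rounded: [149, 155, 173]

at x=1,y=1 over L1,L2,L3,L5:
+L1 (α=0) → [0, 0, 0]
+L2 (α=1/2) → [126, 213/2, 93]
+L3 (α=7/8) → [399/4, 857/16, 267/4]
+L5 (α=5/8) → [6077/32, 15531/128, 5841/32]
→ [190, 121, 183]

query (0,2) [L1,L2,L3,L5] — begin 0,0,0
after L1 α=1/3: [22, 2, 251/3]
after L2 α=2/3: [458/3, 94, 1733/9]
after L3 α=3/4: [236/3, 109, 2743/18]
after L5 α=2/3: [314/9, 527/3, 11635/54]
→ [35, 176, 215]

(0,1) stack=L1,L2,L3,L5; from [0,0,0]:
after L1 α=1: [199, 26, 0]
after L2 α=1/5: [197, 136/5, 213/5]
after L3 α=1/2: [117, 461/10, 319/5]
after L5 α=1/4: [231/2, 1523/40, 1747/20]
→ [116, 38, 87]

query (1,1) [L1,L2,L3,L5,L6] — begin 0,0,0
L1 α=0: [0, 0, 0]
L2 α=1/2: [126, 213/2, 93]
L3 α=7/8: [399/4, 857/16, 267/4]
L5 α=5/8: [6077/32, 15531/128, 5841/32]
L6 α=4/5: [25917/160, 16623/128, 3037/32]
rounded: [162, 130, 95]

(0,3) stack=L1,L2,L3,L5,L7; from [0,0,0]:
L1 α=5/7: [275/7, 130, 925/7]
L2 α=6/7: [485/49, 1210/7, 6259/49]
L3 α=0: [485/49, 1210/7, 6259/49]
L5 α=7/8: [10497/98, 2483/14, 45361/392]
L7 α=1/2: [29313/196, 4793/28, 122977/784]
rounded: [150, 171, 157]

at x=0,y=1 over L1,L2,L3,L5,L7,L8:
after L1 α=1: [199, 26, 0]
after L2 α=1/5: [197, 136/5, 213/5]
after L3 α=1/2: [117, 461/10, 319/5]
after L5 α=1/4: [231/2, 1523/40, 1747/20]
after L7 α=1/5: [624/5, 3353/50, 2827/25]
after L8 α=7/8: [3389/40, 50253/400, 1713/50]
→ [85, 126, 34]
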